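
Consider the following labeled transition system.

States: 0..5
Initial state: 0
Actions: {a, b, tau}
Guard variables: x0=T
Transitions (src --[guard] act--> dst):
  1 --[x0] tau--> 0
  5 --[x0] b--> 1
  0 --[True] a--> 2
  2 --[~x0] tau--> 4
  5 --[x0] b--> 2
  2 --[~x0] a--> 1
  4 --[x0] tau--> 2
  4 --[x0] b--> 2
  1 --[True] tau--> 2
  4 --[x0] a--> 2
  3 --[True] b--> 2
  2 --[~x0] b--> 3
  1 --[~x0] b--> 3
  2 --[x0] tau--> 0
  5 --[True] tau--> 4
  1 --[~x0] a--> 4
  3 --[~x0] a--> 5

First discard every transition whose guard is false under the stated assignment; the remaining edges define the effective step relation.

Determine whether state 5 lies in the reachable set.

Answer: UNREACHABLE

Working:
Guard filter leaves 11 enabled edge(s).
depth 0: {0}
depth 1: {2}  cumulative {0,2}
Reach set: {0,2}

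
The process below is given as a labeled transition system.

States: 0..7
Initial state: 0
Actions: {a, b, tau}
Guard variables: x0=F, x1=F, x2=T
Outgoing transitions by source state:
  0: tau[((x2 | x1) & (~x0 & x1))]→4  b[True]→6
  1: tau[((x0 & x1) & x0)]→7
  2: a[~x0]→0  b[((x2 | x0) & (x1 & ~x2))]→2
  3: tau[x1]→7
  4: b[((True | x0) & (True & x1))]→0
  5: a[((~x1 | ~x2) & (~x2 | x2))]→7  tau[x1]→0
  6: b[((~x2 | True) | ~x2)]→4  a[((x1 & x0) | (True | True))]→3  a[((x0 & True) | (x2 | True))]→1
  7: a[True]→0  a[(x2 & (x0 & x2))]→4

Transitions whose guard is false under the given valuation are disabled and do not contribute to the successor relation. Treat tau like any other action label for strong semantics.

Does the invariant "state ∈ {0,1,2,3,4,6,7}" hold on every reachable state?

Allowed set {0,1,2,3,4,6,7}
Reachable = {0,1,3,4,6}
  0: safe
  1: safe
  3: safe
  4: safe
  6: safe

Answer: INVARIANT HOLDS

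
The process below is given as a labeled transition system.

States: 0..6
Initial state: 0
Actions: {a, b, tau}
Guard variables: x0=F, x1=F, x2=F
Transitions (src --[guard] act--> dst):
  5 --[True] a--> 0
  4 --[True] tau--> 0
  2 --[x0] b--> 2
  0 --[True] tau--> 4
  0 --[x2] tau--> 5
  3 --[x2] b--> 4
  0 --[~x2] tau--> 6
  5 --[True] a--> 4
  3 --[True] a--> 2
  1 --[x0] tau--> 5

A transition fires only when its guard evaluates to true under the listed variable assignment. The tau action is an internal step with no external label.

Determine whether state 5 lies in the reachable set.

Answer: UNREACHABLE

Trace:
Guard filter leaves 6 enabled edge(s).
depth 0: {0}
depth 1: {4,6}  now seen {0,4,6}
Reach set: {0,4,6}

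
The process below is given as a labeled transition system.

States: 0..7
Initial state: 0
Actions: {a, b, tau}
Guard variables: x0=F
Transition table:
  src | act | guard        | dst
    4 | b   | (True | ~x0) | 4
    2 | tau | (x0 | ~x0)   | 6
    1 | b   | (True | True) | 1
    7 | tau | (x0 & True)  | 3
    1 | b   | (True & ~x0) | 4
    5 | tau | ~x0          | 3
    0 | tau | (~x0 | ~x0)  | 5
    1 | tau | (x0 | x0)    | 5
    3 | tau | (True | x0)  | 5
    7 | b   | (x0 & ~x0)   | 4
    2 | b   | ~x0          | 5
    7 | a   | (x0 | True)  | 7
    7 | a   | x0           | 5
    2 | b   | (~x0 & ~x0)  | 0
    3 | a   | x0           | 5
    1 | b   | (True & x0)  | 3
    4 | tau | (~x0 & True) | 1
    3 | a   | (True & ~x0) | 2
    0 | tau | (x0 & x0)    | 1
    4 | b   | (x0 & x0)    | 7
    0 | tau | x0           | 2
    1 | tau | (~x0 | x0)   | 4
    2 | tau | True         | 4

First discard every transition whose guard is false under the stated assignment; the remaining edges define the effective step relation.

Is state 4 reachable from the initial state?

Guard filter leaves 14 enabled edge(s).
depth 0: {0}
depth 1: {5}  cumulative {0,5}
depth 2: {3}  cumulative {0,3,5}
depth 3: {2}  cumulative {0,2,3,5}
depth 4: {4,6}  cumulative {0,2,3,4,5,6}
depth 5: {1}  cumulative {0,1,2,3,4,5,6}
R = {0,1,2,3,4,5,6}
witness 4: tau·tau·a·tau

Answer: REACHABLE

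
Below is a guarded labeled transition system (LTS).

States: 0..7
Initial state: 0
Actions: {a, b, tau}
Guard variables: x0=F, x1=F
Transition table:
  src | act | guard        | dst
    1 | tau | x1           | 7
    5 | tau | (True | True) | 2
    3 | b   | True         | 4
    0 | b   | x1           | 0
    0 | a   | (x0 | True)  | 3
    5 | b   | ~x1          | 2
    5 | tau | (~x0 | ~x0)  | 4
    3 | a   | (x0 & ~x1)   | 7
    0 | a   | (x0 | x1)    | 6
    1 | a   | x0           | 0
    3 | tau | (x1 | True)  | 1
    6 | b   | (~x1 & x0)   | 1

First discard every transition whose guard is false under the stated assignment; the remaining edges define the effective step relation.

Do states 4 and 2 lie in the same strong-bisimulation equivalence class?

Bisimulation quotient by refinement:
  round 0: {{0,1,2,3,4,5,6,7}}
  round 1: {{0},{1,2,4,6,7},{3,5}}
Fixed point at round 2; 3 class(es).
[4]={1,2,4,6,7}  [2]={1,2,4,6,7}

Answer: BISIMILAR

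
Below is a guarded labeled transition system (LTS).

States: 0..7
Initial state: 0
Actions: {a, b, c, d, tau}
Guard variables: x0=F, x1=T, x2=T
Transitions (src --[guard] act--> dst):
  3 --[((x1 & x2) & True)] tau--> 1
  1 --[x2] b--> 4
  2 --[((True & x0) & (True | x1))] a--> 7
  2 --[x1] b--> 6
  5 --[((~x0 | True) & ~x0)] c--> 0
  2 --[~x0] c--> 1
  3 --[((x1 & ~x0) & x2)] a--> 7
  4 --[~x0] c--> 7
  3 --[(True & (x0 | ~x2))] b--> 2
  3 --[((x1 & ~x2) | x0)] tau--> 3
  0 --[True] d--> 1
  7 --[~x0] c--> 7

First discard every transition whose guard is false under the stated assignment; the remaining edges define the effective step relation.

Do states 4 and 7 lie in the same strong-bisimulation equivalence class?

Answer: BISIMILAR

Working:
Bisimulation quotient by refinement:
  round 0: {{0,1,2,3,4,5,6,7}}
  round 1: {{0},{1},{2},{3},{4,5,7},{6}}
  round 2: {{0},{1},{2},{3},{4,7},{5},{6}}
7 equivalence class(es) (converged in 3)
class of 4: {4,7}; class of 7: {4,7}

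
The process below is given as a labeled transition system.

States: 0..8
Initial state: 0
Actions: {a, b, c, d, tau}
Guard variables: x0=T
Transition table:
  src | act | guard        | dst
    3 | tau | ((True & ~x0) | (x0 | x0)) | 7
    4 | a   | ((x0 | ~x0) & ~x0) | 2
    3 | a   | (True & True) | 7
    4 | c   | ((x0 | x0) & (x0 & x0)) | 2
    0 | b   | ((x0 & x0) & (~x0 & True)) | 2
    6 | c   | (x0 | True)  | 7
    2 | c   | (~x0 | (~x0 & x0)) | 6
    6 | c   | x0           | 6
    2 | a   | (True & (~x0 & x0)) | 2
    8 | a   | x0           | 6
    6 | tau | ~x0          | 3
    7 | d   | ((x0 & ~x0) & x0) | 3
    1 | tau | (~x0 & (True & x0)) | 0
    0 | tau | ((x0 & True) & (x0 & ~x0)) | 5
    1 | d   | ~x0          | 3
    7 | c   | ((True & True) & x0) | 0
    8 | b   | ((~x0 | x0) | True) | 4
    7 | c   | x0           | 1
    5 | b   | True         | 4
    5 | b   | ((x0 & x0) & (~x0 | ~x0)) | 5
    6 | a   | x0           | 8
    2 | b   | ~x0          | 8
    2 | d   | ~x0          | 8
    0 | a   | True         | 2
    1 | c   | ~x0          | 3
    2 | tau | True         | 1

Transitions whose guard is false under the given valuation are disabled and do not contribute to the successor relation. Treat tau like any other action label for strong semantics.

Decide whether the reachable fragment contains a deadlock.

R = {0,1,2}
  0: a→2  [1 exit(s)]
  1: ∅  [STUCK]
  2: tau→1  [1 exit(s)]
Path to 1: a·tau

Answer: DEADLOCK at state 1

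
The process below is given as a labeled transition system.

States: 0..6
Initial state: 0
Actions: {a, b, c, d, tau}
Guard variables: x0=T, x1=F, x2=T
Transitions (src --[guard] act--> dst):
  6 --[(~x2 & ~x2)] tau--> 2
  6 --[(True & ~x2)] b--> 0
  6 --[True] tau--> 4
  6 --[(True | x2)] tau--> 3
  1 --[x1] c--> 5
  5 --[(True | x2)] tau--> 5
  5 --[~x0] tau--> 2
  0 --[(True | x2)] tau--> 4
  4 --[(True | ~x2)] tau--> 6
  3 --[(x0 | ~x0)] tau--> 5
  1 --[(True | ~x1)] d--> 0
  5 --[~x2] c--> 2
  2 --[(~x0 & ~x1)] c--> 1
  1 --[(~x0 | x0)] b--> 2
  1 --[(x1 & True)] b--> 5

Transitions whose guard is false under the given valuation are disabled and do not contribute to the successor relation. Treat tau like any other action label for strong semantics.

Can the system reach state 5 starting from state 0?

Answer: REACHABLE

Analysis:
Guard filter leaves 8 enabled edge(s).
Layer 0: {0}
Layer 1: {4}  cumulative {0,4}
Layer 2: {6}  cumulative {0,4,6}
Layer 3: {3}  cumulative {0,3,4,6}
Layer 4: {5}  cumulative {0,3,4,5,6}
Reachable = {0,3,4,5,6}
Path to 5: tau·tau·tau·tau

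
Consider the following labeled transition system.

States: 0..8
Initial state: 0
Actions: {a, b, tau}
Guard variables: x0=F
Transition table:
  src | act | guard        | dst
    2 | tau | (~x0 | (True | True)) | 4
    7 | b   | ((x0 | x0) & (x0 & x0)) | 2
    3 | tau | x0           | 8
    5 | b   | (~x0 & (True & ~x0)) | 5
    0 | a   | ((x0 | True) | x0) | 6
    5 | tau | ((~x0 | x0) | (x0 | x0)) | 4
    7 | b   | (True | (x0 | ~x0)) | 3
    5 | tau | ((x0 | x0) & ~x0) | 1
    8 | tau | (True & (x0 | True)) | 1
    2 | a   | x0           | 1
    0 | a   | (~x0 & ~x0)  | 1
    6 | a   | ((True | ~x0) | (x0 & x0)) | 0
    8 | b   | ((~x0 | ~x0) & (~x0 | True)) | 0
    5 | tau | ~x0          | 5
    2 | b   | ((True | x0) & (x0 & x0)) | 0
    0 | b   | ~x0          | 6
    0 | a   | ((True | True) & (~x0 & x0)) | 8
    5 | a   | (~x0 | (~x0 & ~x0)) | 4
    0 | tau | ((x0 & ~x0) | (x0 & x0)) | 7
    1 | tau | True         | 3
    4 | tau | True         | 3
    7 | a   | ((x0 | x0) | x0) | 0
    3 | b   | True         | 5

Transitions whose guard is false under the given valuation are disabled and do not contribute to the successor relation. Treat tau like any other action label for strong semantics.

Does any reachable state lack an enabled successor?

Answer: DEADLOCK-FREE

Trace:
Reach set: {0,1,3,4,5,6}
  0: a→1  a→6  b→6  [deg 3]
  1: tau→3  [deg 1]
  3: b→5  [deg 1]
  4: tau→3  [deg 1]
  5: a→4  b→5  tau→4  tau→5  [deg 4]
  6: a→0  [deg 1]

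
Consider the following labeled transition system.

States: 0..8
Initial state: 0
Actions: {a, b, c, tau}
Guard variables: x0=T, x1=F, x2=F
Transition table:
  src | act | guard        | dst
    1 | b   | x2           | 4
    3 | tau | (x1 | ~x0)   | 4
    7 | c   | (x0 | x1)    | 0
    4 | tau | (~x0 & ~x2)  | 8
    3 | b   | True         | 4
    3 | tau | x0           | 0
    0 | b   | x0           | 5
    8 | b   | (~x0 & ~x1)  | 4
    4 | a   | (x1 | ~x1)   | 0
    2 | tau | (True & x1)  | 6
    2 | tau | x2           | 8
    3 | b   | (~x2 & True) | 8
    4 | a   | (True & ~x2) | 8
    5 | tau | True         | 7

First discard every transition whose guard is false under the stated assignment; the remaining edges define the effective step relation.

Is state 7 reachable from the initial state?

Guard filter leaves 8 enabled edge(s).
Layer 0: {0}
Layer 1: {5}  total {0,5}
Layer 2: {7}  total {0,5,7}
R = {0,5,7}
Path to 7: b·tau

Answer: REACHABLE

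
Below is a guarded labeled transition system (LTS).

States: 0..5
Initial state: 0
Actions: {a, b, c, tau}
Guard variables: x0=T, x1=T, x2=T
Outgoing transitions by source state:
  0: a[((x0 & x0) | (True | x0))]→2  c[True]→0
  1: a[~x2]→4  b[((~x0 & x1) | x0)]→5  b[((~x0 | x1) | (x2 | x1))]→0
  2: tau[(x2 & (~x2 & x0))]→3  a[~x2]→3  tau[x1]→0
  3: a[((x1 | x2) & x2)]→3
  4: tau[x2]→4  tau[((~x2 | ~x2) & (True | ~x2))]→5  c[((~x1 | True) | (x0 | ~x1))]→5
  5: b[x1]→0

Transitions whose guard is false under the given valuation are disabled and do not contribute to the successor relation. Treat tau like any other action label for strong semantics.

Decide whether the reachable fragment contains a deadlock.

R = {0,2}
  0: a→2  c→0  [deg 2]
  2: tau→0  [deg 1]

Answer: DEADLOCK-FREE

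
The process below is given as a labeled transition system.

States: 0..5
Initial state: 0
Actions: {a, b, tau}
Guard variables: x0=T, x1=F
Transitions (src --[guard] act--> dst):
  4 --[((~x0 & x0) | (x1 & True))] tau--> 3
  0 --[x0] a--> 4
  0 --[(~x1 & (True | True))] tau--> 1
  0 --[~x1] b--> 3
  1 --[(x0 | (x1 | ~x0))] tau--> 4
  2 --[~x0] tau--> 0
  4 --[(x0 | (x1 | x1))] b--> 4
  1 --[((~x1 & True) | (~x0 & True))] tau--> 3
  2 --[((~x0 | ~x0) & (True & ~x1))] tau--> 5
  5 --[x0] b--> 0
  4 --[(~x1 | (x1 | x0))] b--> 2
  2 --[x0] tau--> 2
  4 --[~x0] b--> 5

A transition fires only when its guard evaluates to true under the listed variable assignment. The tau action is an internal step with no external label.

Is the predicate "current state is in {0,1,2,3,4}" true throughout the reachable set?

Answer: INVARIANT HOLDS

Working:
Inv-set: {0,1,2,3,4}
Reachable = {0,1,2,3,4}
  0: safe
  1: safe
  2: safe
  3: safe
  4: safe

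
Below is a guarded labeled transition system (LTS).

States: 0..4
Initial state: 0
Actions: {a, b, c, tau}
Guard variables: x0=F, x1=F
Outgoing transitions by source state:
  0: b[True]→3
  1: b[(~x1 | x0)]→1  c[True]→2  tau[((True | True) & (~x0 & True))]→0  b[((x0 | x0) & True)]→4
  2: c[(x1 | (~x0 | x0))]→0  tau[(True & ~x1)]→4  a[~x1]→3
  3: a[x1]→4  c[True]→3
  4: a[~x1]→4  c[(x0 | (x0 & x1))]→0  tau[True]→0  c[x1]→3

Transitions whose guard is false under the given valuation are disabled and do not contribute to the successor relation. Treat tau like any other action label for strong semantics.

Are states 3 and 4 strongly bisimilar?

Refine partition for ~:
  π0 = {{0,1,2,3,4}}
  π1 = {{0},{1},{2},{3},{4}}
stable after 2 split(s): 5 block(s)
3∈{3}, 4∈{4}

Answer: NOT BISIMILAR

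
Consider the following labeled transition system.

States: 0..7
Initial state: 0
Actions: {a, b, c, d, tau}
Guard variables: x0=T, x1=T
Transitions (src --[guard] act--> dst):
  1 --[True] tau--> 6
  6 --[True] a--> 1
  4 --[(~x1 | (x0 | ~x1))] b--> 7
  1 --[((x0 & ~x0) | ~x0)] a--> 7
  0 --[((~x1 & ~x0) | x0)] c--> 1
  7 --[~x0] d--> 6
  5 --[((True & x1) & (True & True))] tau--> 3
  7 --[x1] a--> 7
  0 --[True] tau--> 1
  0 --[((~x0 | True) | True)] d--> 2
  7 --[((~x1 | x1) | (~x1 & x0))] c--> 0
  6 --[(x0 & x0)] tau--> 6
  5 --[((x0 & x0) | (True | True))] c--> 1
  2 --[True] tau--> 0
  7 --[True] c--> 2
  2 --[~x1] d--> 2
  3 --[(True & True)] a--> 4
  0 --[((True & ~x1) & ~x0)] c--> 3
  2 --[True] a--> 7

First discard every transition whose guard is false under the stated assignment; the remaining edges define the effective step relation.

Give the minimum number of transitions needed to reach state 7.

Answer: 2

Trace:
BFS to 7:
  L0 = {0}
  L1 = {1,2}
  L2 = {6,7}
depth(7)=2, e.g. d·a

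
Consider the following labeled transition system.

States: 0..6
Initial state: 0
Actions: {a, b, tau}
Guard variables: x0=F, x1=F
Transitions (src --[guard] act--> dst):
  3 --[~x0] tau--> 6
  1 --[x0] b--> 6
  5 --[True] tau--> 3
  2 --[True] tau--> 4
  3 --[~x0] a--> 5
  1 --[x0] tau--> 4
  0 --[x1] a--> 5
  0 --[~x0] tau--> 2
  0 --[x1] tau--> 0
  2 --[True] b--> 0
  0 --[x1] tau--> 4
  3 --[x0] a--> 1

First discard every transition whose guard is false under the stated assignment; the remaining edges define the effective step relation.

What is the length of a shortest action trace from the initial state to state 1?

Answer: UNREACHABLE

Trace:
Breadth-first toward 1:
  depth 0: {0}
  depth 1: {2}
  depth 2: {4}
1 never appears.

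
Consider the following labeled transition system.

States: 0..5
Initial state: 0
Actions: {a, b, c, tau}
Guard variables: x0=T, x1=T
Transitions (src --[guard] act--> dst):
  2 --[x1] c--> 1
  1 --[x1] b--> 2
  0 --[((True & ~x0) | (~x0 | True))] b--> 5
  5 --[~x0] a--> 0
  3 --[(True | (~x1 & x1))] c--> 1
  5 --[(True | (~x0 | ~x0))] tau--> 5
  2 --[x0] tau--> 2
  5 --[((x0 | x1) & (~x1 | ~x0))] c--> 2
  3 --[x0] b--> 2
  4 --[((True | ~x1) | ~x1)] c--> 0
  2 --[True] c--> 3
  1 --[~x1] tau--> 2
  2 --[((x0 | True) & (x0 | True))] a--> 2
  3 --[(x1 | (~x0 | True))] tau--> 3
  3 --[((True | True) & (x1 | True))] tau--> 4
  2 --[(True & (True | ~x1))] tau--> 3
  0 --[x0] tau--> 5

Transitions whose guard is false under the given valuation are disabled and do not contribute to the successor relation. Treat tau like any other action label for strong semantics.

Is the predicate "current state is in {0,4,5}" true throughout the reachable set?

Answer: INVARIANT HOLDS

Trace:
Safe = {0,4,5}
R = {0,5}
  0: ok
  5: ok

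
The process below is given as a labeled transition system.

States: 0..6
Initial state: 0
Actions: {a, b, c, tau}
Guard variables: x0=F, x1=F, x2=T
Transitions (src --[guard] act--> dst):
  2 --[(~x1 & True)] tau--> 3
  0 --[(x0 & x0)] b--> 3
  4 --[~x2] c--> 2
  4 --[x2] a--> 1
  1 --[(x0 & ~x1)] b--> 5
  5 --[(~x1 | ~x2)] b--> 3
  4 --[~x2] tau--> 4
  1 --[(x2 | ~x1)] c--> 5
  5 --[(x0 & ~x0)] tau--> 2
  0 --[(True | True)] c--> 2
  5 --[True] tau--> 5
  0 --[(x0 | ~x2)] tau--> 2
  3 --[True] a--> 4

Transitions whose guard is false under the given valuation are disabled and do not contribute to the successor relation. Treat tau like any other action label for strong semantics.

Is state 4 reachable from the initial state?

Answer: REACHABLE

Working:
Guard filter leaves 7 enabled edge(s).
L0 = {0}
L1 = {2}  now seen {0,2}
L2 = {3}  now seen {0,2,3}
L3 = {4}  now seen {0,2,3,4}
L4 = {1}  now seen {0,1,2,3,4}
L5 = {5}  now seen {0,1,2,3,4,5}
Reach set: {0,1,2,3,4,5}
trace reaching 4: c·tau·a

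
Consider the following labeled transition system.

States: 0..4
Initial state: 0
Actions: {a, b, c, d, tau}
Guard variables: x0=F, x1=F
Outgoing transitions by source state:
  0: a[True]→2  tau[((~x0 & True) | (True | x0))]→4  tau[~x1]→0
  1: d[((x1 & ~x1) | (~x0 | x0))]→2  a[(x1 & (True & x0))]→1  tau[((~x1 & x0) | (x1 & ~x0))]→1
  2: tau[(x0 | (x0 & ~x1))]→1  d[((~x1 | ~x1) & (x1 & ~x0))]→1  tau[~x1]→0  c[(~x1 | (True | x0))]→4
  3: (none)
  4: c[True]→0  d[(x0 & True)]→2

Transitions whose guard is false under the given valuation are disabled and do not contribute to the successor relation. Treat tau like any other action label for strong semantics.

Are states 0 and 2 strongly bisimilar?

Compute ~ classes (split until stable):
  P[0] = {{0,1,2,3,4}}
  P[1] = {{0},{1},{2},{3},{4}}
stable after 2 split(s): 5 block(s)
0∈{0}, 2∈{2}

Answer: NOT BISIMILAR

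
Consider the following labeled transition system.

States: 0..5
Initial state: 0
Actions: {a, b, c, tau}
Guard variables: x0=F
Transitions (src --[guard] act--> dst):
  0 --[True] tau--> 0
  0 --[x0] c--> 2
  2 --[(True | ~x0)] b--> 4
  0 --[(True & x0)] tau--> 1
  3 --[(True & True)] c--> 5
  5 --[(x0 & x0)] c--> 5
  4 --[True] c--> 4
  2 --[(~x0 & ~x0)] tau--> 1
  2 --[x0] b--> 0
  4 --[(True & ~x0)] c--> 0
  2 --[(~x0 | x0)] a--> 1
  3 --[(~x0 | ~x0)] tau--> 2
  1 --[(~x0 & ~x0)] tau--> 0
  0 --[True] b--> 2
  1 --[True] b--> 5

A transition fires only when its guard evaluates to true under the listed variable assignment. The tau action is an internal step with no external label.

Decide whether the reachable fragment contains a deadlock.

Answer: DEADLOCK at state 5

Working:
Reach set: {0,1,2,4,5}
  0: b→2  tau→0  [2 out]
  1: b→5  tau→0  [2 out]
  2: a→1  b→4  tau→1  [3 out]
  4: c→0  c→4  [2 out]
  5: ∅  [STUCK]
trace reaching 5: b·tau·b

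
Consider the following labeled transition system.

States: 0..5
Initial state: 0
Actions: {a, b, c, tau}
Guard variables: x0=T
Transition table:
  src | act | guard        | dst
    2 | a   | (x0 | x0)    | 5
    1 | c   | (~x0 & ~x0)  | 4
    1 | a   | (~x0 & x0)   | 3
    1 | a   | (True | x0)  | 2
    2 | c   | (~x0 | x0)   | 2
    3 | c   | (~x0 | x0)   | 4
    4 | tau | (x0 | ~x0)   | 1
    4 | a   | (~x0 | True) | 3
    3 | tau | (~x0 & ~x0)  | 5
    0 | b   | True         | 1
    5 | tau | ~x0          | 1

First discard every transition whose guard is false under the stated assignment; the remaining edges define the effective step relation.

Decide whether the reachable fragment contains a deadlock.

R = {0,1,2,5}
  0: b→1  [1 exit(s)]
  1: a→2  [1 exit(s)]
  2: a→5  c→2  [2 exit(s)]
  5: ∅  [no exit]
trace reaching 5: b·a·a

Answer: DEADLOCK at state 5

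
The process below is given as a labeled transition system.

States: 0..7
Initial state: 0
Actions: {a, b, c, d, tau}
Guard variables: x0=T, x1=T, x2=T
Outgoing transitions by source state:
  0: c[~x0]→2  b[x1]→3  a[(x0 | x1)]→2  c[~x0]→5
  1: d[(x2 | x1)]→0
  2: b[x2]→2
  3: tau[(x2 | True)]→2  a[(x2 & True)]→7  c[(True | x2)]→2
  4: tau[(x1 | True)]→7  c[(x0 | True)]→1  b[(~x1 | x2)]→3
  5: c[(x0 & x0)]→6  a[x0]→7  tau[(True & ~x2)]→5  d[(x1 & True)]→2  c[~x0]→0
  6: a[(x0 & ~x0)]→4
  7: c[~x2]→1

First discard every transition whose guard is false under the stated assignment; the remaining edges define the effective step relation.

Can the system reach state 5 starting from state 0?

13 transition(s) survive guard evaluation.
L0 = {0}
L1 = {2,3}  now seen {0,2,3}
L2 = {7}  now seen {0,2,3,7}
Reach set: {0,2,3,7}

Answer: UNREACHABLE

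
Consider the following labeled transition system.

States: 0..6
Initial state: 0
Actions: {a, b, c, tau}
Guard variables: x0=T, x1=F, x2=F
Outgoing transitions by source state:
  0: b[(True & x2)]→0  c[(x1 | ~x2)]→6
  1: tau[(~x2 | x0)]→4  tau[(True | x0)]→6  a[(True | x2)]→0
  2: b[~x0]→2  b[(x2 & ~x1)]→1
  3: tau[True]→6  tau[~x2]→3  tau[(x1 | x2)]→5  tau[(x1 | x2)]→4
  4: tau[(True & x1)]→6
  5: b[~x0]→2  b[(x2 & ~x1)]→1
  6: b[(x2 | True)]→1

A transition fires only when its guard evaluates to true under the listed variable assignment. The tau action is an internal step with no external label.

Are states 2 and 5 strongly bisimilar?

Answer: BISIMILAR

Working:
Bisimulation quotient by refinement:
  P[0] = {{0,1,2,3,4,5,6}}
  P[1] = {{0},{1},{2,4,5},{3},{6}}
stable after 2 split(s): 5 block(s)
class of 2: {2,4,5}; class of 5: {2,4,5}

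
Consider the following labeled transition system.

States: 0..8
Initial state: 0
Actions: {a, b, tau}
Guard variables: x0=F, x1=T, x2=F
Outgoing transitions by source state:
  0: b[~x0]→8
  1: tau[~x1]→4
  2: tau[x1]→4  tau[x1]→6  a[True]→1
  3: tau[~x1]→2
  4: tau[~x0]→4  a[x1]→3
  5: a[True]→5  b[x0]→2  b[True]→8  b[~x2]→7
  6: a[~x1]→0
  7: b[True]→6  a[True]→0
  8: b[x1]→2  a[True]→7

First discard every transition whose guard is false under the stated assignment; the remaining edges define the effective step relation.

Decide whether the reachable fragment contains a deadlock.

R = {0,1,2,3,4,6,7,8}
  0: b→8  [deg 1]
  1: ∅  [no exit]
  2: a→1  tau→4  tau→6  [deg 3]
  3: ∅  [no exit]
  4: a→3  tau→4  [deg 2]
  6: ∅  [no exit]
  7: a→0  b→6  [deg 2]
  8: a→7  b→2  [deg 2]
Path to 1: b·b·a

Answer: DEADLOCK at state 1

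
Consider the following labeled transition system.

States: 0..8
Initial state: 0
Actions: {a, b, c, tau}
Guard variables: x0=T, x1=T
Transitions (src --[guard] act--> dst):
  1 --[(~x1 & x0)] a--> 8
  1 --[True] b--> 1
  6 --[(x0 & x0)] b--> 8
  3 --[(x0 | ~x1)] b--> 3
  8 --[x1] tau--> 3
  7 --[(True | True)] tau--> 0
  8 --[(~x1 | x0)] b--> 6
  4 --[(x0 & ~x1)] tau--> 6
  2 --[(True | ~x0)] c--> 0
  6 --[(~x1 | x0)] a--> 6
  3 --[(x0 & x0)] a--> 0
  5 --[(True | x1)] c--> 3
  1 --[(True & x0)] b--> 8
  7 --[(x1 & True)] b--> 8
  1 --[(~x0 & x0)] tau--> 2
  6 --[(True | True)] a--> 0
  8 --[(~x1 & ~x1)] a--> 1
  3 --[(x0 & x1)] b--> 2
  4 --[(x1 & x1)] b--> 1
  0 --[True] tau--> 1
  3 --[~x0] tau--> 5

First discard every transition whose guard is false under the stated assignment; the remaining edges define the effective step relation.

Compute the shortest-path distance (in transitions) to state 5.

Breadth-first toward 5:
  L0 = {0}
  L1 = {1}
  L2 = {8}
  L3 = {3,6}
  L4 = {2}
5 never appears.

Answer: UNREACHABLE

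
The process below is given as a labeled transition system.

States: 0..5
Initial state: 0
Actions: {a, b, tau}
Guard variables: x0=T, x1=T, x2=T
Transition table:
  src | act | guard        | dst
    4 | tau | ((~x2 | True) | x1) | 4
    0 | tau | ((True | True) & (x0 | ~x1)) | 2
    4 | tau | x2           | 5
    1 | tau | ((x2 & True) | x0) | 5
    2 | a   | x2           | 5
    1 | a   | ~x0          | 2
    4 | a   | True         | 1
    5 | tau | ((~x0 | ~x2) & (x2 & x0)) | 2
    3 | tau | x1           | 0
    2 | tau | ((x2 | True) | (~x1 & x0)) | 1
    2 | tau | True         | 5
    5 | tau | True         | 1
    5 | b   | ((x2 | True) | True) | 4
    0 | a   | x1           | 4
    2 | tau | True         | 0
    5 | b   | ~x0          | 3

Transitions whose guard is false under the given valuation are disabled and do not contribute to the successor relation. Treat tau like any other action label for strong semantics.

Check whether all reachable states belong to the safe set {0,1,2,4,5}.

Allowed set {0,1,2,4,5}
Reach set: {0,1,2,4,5}
  0: ok
  1: ok
  2: ok
  4: ok
  5: ok

Answer: INVARIANT HOLDS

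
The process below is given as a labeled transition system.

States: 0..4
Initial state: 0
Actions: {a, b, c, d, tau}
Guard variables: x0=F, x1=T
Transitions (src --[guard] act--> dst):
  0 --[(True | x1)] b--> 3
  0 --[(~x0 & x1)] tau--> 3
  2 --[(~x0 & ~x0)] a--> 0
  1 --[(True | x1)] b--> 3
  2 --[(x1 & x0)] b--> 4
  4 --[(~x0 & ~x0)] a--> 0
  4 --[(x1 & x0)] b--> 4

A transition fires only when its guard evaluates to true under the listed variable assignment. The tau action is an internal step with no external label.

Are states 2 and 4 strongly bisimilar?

Refine partition for ~:
  round 0: {{0,1,2,3,4}}
  round 1: {{0},{1},{2,4},{3}}
4 equivalence class(es) (converged in 2)
[2]={2,4}  [4]={2,4}

Answer: BISIMILAR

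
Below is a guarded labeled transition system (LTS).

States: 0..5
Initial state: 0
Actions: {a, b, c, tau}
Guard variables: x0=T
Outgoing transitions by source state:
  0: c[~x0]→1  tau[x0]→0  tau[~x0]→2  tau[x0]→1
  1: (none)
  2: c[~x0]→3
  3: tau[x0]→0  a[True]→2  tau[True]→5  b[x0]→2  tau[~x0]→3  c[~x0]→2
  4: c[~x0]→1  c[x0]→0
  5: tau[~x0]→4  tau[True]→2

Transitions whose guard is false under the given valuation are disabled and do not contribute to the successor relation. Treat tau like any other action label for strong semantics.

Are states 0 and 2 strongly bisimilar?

Compute ~ classes (split until stable):
  π0 = {{0,1,2,3,4,5}}
  π1 = {{0,5},{1,2},{3},{4}}
  π2 = {{0},{1,2},{3},{4},{5}}
5 equivalence class(es) (converged in 3)
[0]={0}  [2]={1,2}

Answer: NOT BISIMILAR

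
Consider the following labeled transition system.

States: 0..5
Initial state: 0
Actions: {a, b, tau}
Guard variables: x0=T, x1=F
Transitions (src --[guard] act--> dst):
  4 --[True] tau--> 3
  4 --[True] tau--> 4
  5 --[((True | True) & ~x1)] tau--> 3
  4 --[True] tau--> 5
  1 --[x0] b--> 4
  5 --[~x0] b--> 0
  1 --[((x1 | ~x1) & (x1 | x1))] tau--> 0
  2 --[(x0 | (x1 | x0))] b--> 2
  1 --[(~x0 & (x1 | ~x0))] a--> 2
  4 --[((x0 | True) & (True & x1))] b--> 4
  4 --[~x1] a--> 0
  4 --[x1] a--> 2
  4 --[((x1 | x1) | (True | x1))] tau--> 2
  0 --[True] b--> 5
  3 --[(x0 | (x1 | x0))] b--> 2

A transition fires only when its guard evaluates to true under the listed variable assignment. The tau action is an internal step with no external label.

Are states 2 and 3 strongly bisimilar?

Answer: BISIMILAR

Analysis:
Compute ~ classes (split until stable):
  π0 = {{0,1,2,3,4,5}}
  π1 = {{0,1,2,3},{4},{5}}
  π2 = {{0},{1},{2,3},{4},{5}}
stable after 3 split(s): 5 block(s)
[2]={2,3}  [3]={2,3}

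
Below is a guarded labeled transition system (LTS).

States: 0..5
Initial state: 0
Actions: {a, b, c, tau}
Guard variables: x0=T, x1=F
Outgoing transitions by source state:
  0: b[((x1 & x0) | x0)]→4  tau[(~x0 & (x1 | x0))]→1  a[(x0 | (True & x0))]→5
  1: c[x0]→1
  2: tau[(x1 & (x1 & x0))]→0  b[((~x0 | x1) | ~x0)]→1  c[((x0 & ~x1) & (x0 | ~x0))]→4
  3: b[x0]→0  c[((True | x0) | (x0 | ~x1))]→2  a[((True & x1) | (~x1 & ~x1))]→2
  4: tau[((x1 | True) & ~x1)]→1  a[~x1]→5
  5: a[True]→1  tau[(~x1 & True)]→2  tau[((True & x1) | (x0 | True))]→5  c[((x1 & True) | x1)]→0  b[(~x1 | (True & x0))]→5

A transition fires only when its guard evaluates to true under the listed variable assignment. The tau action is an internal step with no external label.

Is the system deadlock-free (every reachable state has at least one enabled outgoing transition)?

R = {0,1,2,4,5}
  0: a→5  b→4  [2 exit(s)]
  1: c→1  [1 exit(s)]
  2: c→4  [1 exit(s)]
  4: a→5  tau→1  [2 exit(s)]
  5: a→1  b→5  tau→2  tau→5  [4 exit(s)]

Answer: DEADLOCK-FREE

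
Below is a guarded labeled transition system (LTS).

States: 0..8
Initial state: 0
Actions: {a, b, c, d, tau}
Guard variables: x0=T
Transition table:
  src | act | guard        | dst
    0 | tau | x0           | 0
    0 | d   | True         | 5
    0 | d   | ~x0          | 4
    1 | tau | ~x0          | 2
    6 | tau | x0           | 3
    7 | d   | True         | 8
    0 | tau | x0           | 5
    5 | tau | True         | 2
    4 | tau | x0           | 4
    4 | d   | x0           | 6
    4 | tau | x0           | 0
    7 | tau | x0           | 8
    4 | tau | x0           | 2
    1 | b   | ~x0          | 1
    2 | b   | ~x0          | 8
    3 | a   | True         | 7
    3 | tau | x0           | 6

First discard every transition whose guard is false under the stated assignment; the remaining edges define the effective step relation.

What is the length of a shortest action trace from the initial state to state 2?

Breadth-first toward 2:
  Layer 0: {0}
  Layer 1: {5}
  Layer 2: {2}
2 enters at depth 2; path d·tau

Answer: 2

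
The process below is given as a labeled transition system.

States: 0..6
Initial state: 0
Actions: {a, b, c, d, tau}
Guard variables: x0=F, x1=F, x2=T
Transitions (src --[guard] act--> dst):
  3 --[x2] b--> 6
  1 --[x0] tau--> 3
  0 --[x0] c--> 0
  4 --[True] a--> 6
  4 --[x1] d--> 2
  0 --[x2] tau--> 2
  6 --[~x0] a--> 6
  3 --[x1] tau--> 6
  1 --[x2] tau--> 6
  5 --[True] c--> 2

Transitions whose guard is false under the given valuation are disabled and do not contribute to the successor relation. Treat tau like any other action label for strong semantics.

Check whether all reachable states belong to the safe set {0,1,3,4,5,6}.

Inv-set: {0,1,3,4,5,6}
Reach set: {0,2}
  0: ok
  2: ✗ unsafe
counterexample path to 2: tau

Answer: INVARIANT VIOLATED at state 2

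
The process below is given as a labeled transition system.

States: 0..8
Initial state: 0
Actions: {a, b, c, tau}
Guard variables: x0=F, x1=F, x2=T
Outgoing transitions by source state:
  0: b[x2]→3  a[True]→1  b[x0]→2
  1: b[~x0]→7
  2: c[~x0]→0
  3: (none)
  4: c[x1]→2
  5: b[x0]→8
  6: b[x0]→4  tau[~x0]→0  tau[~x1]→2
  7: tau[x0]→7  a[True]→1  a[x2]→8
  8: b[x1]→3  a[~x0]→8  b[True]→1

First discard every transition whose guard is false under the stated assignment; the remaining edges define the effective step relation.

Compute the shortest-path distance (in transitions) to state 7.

Answer: 2

Trace:
Layered search for 7:
  depth 0: {0}
  depth 1: {1,3}
  depth 2: {7}
depth(7)=2, e.g. a·b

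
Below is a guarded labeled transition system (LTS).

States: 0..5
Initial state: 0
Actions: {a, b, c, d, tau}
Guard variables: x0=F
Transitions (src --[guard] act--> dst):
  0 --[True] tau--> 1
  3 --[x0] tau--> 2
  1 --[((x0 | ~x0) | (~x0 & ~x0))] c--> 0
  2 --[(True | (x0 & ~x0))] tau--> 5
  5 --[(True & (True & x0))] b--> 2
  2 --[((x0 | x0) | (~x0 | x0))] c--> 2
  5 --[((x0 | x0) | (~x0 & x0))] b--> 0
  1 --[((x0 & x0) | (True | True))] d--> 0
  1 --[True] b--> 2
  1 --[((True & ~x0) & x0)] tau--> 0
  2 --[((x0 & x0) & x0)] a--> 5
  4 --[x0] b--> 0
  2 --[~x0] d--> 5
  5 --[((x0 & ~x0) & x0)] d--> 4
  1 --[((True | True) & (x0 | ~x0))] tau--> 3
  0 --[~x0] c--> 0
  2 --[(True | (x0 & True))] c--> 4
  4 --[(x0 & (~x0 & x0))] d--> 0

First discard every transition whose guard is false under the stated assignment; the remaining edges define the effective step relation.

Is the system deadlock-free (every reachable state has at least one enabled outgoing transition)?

Reach set: {0,1,2,3,4,5}
  0: c→0  tau→1  [2 out]
  1: b→2  c→0  d→0  tau→3  [4 out]
  2: c→2  c→4  d→5  tau→5  [4 out]
  3: ∅  [deadlock]
  4: ∅  [deadlock]
  5: ∅  [deadlock]
Path to 3: tau·tau

Answer: DEADLOCK at state 3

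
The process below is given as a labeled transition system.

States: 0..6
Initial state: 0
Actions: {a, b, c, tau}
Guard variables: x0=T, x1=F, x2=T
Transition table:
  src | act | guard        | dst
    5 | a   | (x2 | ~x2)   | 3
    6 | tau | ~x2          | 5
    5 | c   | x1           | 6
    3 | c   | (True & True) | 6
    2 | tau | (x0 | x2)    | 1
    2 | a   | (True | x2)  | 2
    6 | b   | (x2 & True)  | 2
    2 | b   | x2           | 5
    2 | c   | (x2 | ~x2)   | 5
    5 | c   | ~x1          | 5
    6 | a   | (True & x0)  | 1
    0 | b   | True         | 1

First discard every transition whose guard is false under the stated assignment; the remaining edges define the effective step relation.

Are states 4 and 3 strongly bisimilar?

Answer: NOT BISIMILAR

Working:
Compute ~ classes (split until stable):
  round 0: {{0,1,2,3,4,5,6}}
  round 1: {{0},{1,4},{2},{3},{5},{6}}
stable after 2 split(s): 6 block(s)
4∈{1,4}, 3∈{3}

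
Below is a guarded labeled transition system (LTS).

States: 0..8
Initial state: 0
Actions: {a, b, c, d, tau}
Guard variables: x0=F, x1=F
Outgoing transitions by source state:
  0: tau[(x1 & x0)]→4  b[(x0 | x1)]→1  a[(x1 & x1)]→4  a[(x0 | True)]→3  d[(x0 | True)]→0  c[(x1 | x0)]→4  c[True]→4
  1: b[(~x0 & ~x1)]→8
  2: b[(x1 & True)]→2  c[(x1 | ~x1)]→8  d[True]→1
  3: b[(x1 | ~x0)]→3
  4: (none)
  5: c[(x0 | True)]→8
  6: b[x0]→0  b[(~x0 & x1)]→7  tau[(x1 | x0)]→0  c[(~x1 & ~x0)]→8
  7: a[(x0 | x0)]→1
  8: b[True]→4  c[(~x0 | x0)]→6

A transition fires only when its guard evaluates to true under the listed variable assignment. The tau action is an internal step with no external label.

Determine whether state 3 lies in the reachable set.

Answer: REACHABLE

Working:
11 transition(s) survive guard evaluation.
L0 = {0}
L1 = {3,4}  now seen {0,3,4}
R = {0,3,4}
trace reaching 3: a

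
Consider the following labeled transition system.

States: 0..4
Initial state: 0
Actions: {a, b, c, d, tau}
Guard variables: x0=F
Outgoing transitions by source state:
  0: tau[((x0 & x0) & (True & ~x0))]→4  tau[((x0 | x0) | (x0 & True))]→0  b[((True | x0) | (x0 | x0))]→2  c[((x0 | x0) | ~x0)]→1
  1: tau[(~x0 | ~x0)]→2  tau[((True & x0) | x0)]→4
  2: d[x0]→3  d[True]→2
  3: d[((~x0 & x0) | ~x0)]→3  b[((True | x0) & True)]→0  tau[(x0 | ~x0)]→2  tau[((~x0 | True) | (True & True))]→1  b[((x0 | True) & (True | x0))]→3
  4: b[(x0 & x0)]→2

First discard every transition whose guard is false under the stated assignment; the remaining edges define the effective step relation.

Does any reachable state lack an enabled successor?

R = {0,1,2}
  0: b→2  c→1  [2 out]
  1: tau→2  [1 out]
  2: d→2  [1 out]

Answer: DEADLOCK-FREE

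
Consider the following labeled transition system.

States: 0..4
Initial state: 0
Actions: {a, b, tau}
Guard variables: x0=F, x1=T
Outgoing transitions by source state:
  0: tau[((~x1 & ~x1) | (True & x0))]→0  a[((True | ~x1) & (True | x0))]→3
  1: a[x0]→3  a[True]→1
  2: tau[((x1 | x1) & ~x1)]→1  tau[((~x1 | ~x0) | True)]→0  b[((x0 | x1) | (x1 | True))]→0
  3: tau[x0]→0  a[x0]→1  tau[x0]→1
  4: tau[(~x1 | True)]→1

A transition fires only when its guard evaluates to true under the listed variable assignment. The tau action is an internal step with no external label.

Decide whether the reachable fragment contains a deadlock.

R = {0,3}
  0: a→3  [1 exit(s)]
  3: ∅  [STUCK]
witness 3: a

Answer: DEADLOCK at state 3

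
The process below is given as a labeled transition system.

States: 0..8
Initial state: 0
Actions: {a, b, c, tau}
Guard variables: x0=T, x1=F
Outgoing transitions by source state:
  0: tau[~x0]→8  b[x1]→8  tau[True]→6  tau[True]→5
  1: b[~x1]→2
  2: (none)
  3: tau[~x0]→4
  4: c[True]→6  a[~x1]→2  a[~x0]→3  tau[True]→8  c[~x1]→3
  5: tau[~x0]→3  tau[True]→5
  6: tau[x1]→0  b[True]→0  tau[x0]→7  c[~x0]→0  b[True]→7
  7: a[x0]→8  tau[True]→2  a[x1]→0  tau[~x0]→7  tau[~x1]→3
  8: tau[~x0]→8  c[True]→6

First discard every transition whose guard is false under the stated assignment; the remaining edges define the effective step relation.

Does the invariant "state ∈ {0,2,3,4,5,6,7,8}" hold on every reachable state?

Inv-set: {0,2,3,4,5,6,7,8}
Reachable = {0,2,3,5,6,7,8}
  0: ok
  2: ok
  3: ok
  5: ok
  6: ok
  7: ok
  8: ok

Answer: INVARIANT HOLDS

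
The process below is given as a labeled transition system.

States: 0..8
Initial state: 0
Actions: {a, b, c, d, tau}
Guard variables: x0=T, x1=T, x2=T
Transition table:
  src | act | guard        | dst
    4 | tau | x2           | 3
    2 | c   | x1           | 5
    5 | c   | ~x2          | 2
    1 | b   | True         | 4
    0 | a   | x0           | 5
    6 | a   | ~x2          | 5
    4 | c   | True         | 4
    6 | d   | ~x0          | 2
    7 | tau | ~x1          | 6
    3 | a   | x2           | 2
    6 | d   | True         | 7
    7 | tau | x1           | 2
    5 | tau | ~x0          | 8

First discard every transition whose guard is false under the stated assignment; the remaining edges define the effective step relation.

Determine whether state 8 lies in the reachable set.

8 transition(s) survive guard evaluation.
depth 0: {0}
depth 1: {5}  now seen {0,5}
Reachable = {0,5}

Answer: UNREACHABLE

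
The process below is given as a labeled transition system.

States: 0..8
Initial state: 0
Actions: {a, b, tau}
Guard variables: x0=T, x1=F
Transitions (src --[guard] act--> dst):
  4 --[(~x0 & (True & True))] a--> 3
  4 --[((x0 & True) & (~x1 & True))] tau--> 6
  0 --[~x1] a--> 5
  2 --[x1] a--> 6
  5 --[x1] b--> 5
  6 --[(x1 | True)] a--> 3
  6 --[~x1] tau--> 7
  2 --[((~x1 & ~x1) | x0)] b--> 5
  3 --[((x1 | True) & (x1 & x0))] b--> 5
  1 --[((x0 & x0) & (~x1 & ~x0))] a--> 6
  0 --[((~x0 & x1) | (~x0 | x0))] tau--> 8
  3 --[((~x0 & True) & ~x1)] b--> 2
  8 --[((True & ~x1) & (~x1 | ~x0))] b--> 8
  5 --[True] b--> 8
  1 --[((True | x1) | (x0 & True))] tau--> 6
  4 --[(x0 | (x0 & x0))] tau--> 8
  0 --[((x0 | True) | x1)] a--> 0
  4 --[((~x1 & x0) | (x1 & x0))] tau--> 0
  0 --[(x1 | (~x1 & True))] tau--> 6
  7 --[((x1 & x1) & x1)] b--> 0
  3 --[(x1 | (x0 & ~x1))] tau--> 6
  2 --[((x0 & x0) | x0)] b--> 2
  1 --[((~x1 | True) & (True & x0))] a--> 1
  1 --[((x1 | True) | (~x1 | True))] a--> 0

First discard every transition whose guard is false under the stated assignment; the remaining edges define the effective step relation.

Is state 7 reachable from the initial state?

After dropping false guards: 17 live edges.
Layer 0: {0}
Layer 1: {5,6,8}  total {0,5,6,8}
Layer 2: {3,7}  total {0,3,5,6,7,8}
Reachable = {0,3,5,6,7,8}
witness 7: tau·tau

Answer: REACHABLE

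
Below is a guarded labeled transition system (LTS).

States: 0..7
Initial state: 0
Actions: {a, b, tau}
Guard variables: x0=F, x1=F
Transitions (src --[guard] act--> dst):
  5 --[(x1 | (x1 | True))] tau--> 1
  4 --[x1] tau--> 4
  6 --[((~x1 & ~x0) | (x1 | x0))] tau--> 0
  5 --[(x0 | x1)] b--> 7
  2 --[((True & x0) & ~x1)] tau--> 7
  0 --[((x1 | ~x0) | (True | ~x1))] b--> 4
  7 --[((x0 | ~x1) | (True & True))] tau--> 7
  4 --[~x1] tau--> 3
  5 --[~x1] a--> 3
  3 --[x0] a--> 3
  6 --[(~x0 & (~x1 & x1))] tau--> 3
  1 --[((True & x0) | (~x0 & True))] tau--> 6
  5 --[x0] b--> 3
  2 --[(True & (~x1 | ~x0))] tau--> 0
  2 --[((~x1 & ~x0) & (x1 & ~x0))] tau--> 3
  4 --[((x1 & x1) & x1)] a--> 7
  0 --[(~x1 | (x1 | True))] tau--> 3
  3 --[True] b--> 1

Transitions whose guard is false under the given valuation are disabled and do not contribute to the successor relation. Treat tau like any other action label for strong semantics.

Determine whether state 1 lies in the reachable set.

Answer: REACHABLE

Trace:
Guard filter leaves 10 enabled edge(s).
Layer 0: {0}
Layer 1: {3,4}  now seen {0,3,4}
Layer 2: {1}  now seen {0,1,3,4}
Layer 3: {6}  now seen {0,1,3,4,6}
Reachable = {0,1,3,4,6}
trace reaching 1: tau·b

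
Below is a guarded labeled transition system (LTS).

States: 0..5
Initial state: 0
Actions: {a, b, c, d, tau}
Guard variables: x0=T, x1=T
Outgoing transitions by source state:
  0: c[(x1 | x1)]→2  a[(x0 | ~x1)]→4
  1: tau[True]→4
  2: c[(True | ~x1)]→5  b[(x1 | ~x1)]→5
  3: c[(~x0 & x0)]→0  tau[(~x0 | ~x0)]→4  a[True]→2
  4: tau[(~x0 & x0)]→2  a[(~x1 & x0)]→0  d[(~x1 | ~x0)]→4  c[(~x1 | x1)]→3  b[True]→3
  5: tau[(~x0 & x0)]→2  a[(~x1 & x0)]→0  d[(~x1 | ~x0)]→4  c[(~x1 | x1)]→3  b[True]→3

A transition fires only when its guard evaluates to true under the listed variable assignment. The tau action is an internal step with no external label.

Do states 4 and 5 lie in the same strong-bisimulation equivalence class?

Refine partition for ~:
  π0 = {{0,1,2,3,4,5}}
  π1 = {{0},{1},{2,4,5},{3}}
  π2 = {{0},{1},{2},{3},{4,5}}
stable after 3 split(s): 5 block(s)
4∈{4,5}, 5∈{4,5}

Answer: BISIMILAR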